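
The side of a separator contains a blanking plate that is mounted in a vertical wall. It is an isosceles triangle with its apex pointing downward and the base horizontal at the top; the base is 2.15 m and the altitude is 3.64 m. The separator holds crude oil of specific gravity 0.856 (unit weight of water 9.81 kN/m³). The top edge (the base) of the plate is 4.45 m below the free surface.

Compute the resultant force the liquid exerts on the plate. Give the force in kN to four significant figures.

F ≈ 186.1 kN

γ = 0.856 × 9.81 = 8.39736 kN/m³.
With the apex down, the centroid sits h/3 = 3.64/3 = 1.21333 m below the base (the top edge), so the centroid depth is h_c = 4.45 + 1.21333 = 5.66333 m.
A = ½ × 2.15 × 3.64 = 3.913 m².
Resultant F = γ·h_c·A = 8.39736 × 5.66333 × 3.913 = 186.091 kN.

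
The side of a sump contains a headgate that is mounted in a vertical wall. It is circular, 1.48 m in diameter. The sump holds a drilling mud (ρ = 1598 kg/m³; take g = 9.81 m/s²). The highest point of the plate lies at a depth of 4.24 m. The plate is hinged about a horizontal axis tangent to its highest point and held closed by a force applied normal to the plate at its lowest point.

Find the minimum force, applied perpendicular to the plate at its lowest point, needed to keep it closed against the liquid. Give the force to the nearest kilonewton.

P ≈ 70 kN

γ = ρg = 1598 × 9.81 / 1000 = 15.67638 kN/m³.
The centroid is at the centre, 0.74 m below the top of the plate, so the centroid depth is h_c = 4.24 + 0.74 = 4.98 m.
A = π(0.74)² = 1.72034 m².
Resultant F = γ·h_c·A = 15.67638 × 4.98 × 1.72034 = 134.304 kN.
I_c = πr⁴/4 = π × 0.74⁴/4 = 0.235514 m⁴.
Centre of pressure: y_p = y_c + I_c/(y_c·A) = 4.98 + 0.235514/(4.98 × 1.72034) = 4.98 + 0.0274899 = 5.00749 m along the plane.
The resultant acts 0.74 + 0.0274899 = 0.76749 m (along the plate) below the hinge at the top edge, so the moment about the hinge is M = F × 0.76749 = 134.304 × 0.76749 = 103.077 kN·m.
A normal force at the bottom, 1.48 m from the hinge, must supply this moment: P = 103.077/1.48 = 69.6466 kN.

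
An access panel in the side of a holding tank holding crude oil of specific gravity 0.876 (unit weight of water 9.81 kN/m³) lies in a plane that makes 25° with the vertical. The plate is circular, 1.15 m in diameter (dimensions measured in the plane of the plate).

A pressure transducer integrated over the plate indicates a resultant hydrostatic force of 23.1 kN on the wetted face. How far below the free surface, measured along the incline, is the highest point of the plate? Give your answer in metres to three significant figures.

γ = 0.876 × 9.81 = 8.59356 kN/m³.
A = π(0.575)² = 1.03869 m².
From F = γ·h_c·A, the centroid depth is h_c = 23.1/(8.59356 × 1.03869) = 2.58793 m.
The plate makes 25° with the vertical, i.e. θ = 90° − 25° = 65° to the horizontal. Measuring y along the incline from the free-surface line, vertical depth h = y·sinθ with sinθ = 0.906308.
Along the incline, y_c = h_c/sinθ = 2.58793/0.906308 = 2.85546 m.
The centroid is at the centre, 0.575 m below the top of the plate, so the highest point sits at y_top = 2.85546 − 0.575 = 2.28046 m along the incline.

y_top ≈ 2.28 m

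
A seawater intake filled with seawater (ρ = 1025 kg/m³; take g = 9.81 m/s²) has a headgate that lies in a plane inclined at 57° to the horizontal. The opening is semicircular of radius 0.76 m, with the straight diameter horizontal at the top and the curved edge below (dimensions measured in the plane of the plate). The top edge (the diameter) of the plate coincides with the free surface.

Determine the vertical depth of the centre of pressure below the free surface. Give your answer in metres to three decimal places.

h_p = 0.375 m

γ = ρg = 1025 × 9.81 / 1000 = 10.05525 kN/m³.
Let θ = 57° be the plate's angle to the horizontal; measure y along the incline from where the plane meets the free surface. Vertical depth h = y·sinθ with sinθ = 0.838671.
The centroid of a semicircle lies 4r/(3π) = 0.322554 m from the diameter, here below the top edge, so y_c = 0.322554 m and h_c = 0.322554 × 0.838671 = 0.270517 m.
A = πr²/2 = π × 0.76²/2 = 0.907292 m².
Resultant F = γ·h_c·A = 10.05525 × 0.270517 × 0.907292 = 2.46794 kN.
I_c = (π/8 − 8/(9π))·r⁴ = 0.109757 × 0.76⁴ = 0.0366173 m⁴.
Centre of pressure: y_p = y_c + I_c/(y_c·A) = 0.322554 + 0.0366173/(0.322554 × 0.907292) = 0.322554 + 0.125123 = 0.447677 m along the plane.
Vertically, h_p = y_p·sinθ = 0.447677 × 0.838671 = 0.375454 m.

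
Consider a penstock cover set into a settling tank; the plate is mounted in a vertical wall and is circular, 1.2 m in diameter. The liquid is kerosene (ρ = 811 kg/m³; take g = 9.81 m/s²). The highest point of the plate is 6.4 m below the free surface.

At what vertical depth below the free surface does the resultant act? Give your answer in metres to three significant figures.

h_p = 7.01 m

γ = ρg = 811 × 9.81 / 1000 = 7.95591 kN/m³.
The centroid is at the centre, 0.6 m below the top of the plate, so the centroid depth is h_c = 6.4 + 0.6 = 7 m.
A = π(0.6)² = 1.13097 m².
Resultant F = γ·h_c·A = 7.95591 × 7 × 1.13097 = 62.9853 kN.
I_c = πr⁴/4 = π × 0.6⁴/4 = 0.101788 m⁴.
Centre of pressure: y_p = y_c + I_c/(y_c·A) = 7 + 0.101788/(7 × 1.13097) = 7 + 0.0128572 = 7.01286 m along the plane.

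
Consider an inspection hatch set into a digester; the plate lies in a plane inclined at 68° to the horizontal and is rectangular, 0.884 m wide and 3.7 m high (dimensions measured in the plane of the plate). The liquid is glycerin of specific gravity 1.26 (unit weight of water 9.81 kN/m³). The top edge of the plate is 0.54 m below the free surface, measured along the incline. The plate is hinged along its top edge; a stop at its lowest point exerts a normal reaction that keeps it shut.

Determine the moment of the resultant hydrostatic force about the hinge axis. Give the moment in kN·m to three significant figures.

M ≈ 209 kN·m

γ = 1.26 × 9.81 = 12.3606 kN/m³.
Let θ = 68° be the plate's angle to the horizontal; measure y along the incline from where the plane meets the free surface. Vertical depth h = y·sinθ with sinθ = 0.927184.
The centroid lies 3.7/2 = 1.85 m below the top edge, so y_c = 0.54 + 1.85 = 2.39 m and h_c = 2.39 × 0.927184 = 2.21597 m.
A = 0.884 × 3.7 = 3.2708 m².
Resultant F = γ·h_c·A = 12.3606 × 2.21597 × 3.2708 = 89.5896 kN.
I_c = b·h³/12 = 0.884 × 3.7³/12 = 3.73144 m⁴.
Centre of pressure: y_p = y_c + I_c/(y_c·A) = 2.39 + 3.73144/(2.39 × 3.2708) = 2.39 + 0.477336 = 2.86734 m along the plane.
The resultant acts 1.85 + 0.477336 = 2.32734 m (along the plate) below the hinge at the top edge, so the moment about the hinge is M = F × 2.32734 = 89.5896 × 2.32734 = 208.505 kN·m.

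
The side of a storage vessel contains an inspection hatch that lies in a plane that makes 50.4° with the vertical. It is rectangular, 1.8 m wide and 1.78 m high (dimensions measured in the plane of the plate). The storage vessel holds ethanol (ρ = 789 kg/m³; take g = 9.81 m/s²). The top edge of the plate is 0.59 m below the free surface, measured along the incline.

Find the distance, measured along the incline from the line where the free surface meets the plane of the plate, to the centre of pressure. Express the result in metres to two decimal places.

γ = ρg = 789 × 9.81 / 1000 = 7.74009 kN/m³.
The plate makes 50.4° with the vertical, i.e. θ = 90° − 50.4° = 39.6° to the horizontal. Measuring y along the incline from the free-surface line, vertical depth h = y·sinθ with sinθ = 0.637424.
The centroid lies 1.78/2 = 0.89 m below the top edge, so y_c = 0.59 + 0.89 = 1.48 m and h_c = 1.48 × 0.637424 = 0.943388 m.
A = 1.8 × 1.78 = 3.204 m².
Resultant F = γ·h_c·A = 7.74009 × 0.943388 × 3.204 = 23.3953 kN.
I_c = b·h³/12 = 1.8 × 1.78³/12 = 0.845963 m⁴.
Centre of pressure: y_p = y_c + I_c/(y_c·A) = 1.48 + 0.845963/(1.48 × 3.204) = 1.48 + 0.178401 = 1.6584 m along the plane.

y_p = 1.66 m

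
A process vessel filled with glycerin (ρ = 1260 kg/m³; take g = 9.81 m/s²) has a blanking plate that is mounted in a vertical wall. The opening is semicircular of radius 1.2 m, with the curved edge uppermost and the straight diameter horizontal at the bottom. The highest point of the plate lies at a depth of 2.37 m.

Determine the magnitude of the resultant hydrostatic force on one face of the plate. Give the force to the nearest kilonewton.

F ≈ 86 kN

γ = ρg = 1260 × 9.81 / 1000 = 12.3606 kN/m³.
The centroid lies 4r/(3π) = 0.509296 m above the diameter, so r − 4r/(3π) = 1.2 − 0.509296 = 0.690704 m below the topmost point, so the centroid depth is h_c = 2.37 + 0.690704 = 3.0607 m.
A = πr²/2 = π × 1.2²/2 = 2.26195 m².
Resultant F = γ·h_c·A = 12.3606 × 3.0607 × 2.26195 = 85.5743 kN.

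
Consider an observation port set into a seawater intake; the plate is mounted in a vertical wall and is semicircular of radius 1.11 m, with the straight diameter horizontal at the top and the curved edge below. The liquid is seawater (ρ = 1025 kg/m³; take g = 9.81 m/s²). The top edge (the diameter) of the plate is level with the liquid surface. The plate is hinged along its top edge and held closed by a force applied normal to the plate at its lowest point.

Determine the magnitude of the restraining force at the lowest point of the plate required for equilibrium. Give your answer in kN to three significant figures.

γ = ρg = 1025 × 9.81 / 1000 = 10.05525 kN/m³.
The centroid of a semicircle lies 4r/(3π) = 0.471099 m from the diameter, here below the top edge, so the centroid depth is h_c = 0.471099 m.
A = πr²/2 = π × 1.11²/2 = 1.93538 m².
Resultant F = γ·h_c·A = 10.05525 × 0.471099 × 1.93538 = 9.16793 kN.
I_c = (π/8 − 8/(9π))·r⁴ = 0.109757 × 1.11⁴ = 0.166619 m⁴.
Centre of pressure: y_p = y_c + I_c/(y_c·A) = 0.471099 + 0.166619/(0.471099 × 1.93538) = 0.471099 + 0.182745 = 0.653844 m along the plane.
The resultant acts 0.471099 + 0.182745 = 0.653844 m (along the plate) below the hinge at the top edge, so the moment about the hinge is M = F × 0.653844 = 9.16793 × 0.653844 = 5.9944 kN·m.
A normal force at the bottom, 1.11 m from the hinge, must supply this moment: P = 5.9944/1.11 = 5.40036 kN.

P ≈ 5.40 kN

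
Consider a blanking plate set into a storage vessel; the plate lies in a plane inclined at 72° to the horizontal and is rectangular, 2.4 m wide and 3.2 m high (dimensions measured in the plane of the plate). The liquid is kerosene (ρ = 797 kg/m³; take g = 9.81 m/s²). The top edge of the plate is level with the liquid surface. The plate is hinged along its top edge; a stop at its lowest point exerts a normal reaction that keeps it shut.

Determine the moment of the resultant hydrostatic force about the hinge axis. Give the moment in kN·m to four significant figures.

γ = ρg = 797 × 9.81 / 1000 = 7.81857 kN/m³.
Let θ = 72° be the plate's angle to the horizontal; measure y along the incline from where the plane meets the free surface. Vertical depth h = y·sinθ with sinθ = 0.951057.
The centroid lies 3.2/2 = 1.6 m below the top edge, so y_c = 1.6 m and h_c = 1.6 × 0.951057 = 1.52169 m.
A = 2.4 × 3.2 = 7.68 m².
Resultant F = γ·h_c·A = 7.81857 × 1.52169 × 7.68 = 91.3723 kN.
I_c = b·h³/12 = 2.4 × 3.2³/12 = 6.5536 m⁴.
Centre of pressure: y_p = y_c + I_c/(y_c·A) = 1.6 + 6.5536/(1.6 × 7.68) = 1.6 + 0.533333 = 2.13333 m along the plane.
The resultant acts 1.6 + 0.533333 = 2.13333 m (along the plate) below the hinge at the top edge, so the moment about the hinge is M = F × 2.13333 = 91.3723 × 2.13333 = 194.927 kN·m.

M ≈ 194.9 kN·m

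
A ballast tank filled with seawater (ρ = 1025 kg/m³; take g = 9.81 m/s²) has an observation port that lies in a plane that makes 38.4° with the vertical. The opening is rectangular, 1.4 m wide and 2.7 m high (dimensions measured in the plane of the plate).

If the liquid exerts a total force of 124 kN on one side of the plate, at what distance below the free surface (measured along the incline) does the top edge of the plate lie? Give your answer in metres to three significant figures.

γ = ρg = 1025 × 9.81 / 1000 = 10.05525 kN/m³.
A = 1.4 × 2.7 = 3.78 m².
From F = γ·h_c·A, the centroid depth is h_c = 124/(10.05525 × 3.78) = 3.2624 m.
The plate makes 38.4° with the vertical, i.e. θ = 90° − 38.4° = 51.6° to the horizontal. Measuring y along the incline from the free-surface line, vertical depth h = y·sinθ with sinθ = 0.783693.
Along the incline, y_c = h_c/sinθ = 3.2624/0.783693 = 4.16285 m.
The centroid lies 2.7/2 = 1.35 m below the top edge, so the top edge sits at y_top = 4.16285 − 1.35 = 2.81285 m along the incline.

y_top ≈ 2.81 m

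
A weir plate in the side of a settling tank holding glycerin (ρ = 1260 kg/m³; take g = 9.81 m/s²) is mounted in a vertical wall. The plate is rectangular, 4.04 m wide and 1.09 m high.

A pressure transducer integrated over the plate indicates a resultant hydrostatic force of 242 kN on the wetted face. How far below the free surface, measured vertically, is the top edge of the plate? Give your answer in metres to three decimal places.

d_top ≈ 3.901 m

γ = ρg = 1260 × 9.81 / 1000 = 12.3606 kN/m³.
A = 4.04 × 1.09 = 4.4036 m².
From F = γ·h_c·A, the centroid depth is h_c = 242/(12.3606 × 4.4036) = 4.44598 m.
The centroid lies 1.09/2 = 0.545 m below the top edge, so the top edge sits at h_top = 4.44598 − 0.545 = 3.90098 m below the surface.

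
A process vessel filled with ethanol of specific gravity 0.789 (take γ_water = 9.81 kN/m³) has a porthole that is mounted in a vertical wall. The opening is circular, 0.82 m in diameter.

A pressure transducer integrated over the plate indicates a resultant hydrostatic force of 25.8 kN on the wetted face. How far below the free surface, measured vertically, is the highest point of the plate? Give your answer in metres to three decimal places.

d_top ≈ 5.902 m

γ = 0.789 × 9.81 = 7.74009 kN/m³.
A = π(0.41)² = 0.528102 m².
From F = γ·h_c·A, the centroid depth is h_c = 25.8/(7.74009 × 0.528102) = 6.31184 m.
The centroid is at the centre, 0.41 m below the top of the plate, so the highest point sits at h_top = 6.31184 − 0.41 = 5.90184 m below the surface.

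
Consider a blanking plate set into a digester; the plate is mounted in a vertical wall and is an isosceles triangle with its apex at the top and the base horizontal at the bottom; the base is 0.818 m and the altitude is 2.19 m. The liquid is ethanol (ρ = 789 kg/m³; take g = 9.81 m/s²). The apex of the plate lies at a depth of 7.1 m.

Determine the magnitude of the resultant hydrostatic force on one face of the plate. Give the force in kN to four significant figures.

F ≈ 59.35 kN

γ = ρg = 789 × 9.81 / 1000 = 7.74009 kN/m³.
With the apex up, the centroid sits 2h/3 = 2 × 2.19/3 = 1.46 m below the apex, so the centroid depth is h_c = 7.1 + 1.46 = 8.56 m.
A = ½ × 0.818 × 2.19 = 0.89571 m².
Resultant F = γ·h_c·A = 7.74009 × 8.56 × 0.89571 = 59.3454 kN.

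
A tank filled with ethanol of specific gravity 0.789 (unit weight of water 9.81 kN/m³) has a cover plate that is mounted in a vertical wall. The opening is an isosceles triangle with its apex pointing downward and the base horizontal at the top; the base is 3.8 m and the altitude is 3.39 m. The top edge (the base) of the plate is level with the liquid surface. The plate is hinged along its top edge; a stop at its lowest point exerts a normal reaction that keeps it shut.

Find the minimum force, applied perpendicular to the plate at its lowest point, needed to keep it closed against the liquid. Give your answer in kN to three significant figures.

P ≈ 28.2 kN

γ = 0.789 × 9.81 = 7.74009 kN/m³.
With the apex down, the centroid sits h/3 = 3.39/3 = 1.13 m below the base (the top edge), so the centroid depth is h_c = 1.13 m.
A = ½ × 3.8 × 3.39 = 6.441 m².
Resultant F = γ·h_c·A = 7.74009 × 1.13 × 6.441 = 56.3349 kN.
I_c = b·h³/36 = 3.8 × 3.39³/36 = 4.11226 m⁴.
Centre of pressure: y_p = y_c + I_c/(y_c·A) = 1.13 + 4.11226/(1.13 × 6.441) = 1.13 + 0.565 = 1.695 m along the plane.
The resultant acts 1.13 + 0.565 = 1.695 m (along the plate) below the hinge at the top edge, so the moment about the hinge is M = F × 1.695 = 56.3349 × 1.695 = 95.4877 kN·m.
A normal force at the bottom, 3.39 m from the hinge, must supply this moment: P = 95.4877/3.39 = 28.1675 kN.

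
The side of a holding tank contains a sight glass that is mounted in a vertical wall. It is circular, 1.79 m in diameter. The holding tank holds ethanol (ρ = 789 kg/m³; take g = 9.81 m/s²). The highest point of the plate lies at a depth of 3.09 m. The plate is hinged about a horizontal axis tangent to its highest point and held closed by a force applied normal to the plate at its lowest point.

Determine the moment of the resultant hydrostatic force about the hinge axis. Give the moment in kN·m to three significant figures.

γ = ρg = 789 × 9.81 / 1000 = 7.74009 kN/m³.
The centroid is at the centre, 0.895 m below the top of the plate, so the centroid depth is h_c = 3.09 + 0.895 = 3.985 m.
A = π(0.895)² = 2.51649 m².
Resultant F = γ·h_c·A = 7.74009 × 3.985 × 2.51649 = 77.6193 kN.
I_c = πr⁴/4 = π × 0.895⁴/4 = 0.503944 m⁴.
Centre of pressure: y_p = y_c + I_c/(y_c·A) = 3.985 + 0.503944/(3.985 × 2.51649) = 3.985 + 0.0502526 = 4.03525 m along the plane.
The resultant acts 0.895 + 0.0502526 = 0.945253 m (along the plate) below the hinge at the top edge, so the moment about the hinge is M = F × 0.945253 = 77.6193 × 0.945253 = 73.3699 kN·m.

M ≈ 73.4 kN·m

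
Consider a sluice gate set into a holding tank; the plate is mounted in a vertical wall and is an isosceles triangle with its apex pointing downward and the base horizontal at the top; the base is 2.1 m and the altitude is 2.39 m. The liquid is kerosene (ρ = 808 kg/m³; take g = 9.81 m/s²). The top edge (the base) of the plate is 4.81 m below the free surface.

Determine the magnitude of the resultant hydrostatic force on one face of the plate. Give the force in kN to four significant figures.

F ≈ 111.5 kN

γ = ρg = 808 × 9.81 / 1000 = 7.92648 kN/m³.
With the apex down, the centroid sits h/3 = 2.39/3 = 0.796667 m below the base (the top edge), so the centroid depth is h_c = 4.81 + 0.796667 = 5.60667 m.
A = ½ × 2.1 × 2.39 = 2.5095 m².
Resultant F = γ·h_c·A = 7.92648 × 5.60667 × 2.5095 = 111.525 kN.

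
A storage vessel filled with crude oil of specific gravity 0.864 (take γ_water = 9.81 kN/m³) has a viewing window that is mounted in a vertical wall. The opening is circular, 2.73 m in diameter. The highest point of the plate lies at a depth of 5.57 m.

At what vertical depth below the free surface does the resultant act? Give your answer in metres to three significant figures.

h_p = 7.00 m

γ = 0.864 × 9.81 = 8.47584 kN/m³.
The centroid is at the centre, 1.365 m below the top of the plate, so the centroid depth is h_c = 5.57 + 1.365 = 6.935 m.
A = π(1.365)² = 5.85349 m².
Resultant F = γ·h_c·A = 8.47584 × 6.935 × 5.85349 = 344.068 kN.
I_c = πr⁴/4 = π × 1.365⁴/4 = 2.72659 m⁴.
Centre of pressure: y_p = y_c + I_c/(y_c·A) = 6.935 + 2.72659/(6.935 × 5.85349) = 6.935 + 0.0671674 = 7.00217 m along the plane.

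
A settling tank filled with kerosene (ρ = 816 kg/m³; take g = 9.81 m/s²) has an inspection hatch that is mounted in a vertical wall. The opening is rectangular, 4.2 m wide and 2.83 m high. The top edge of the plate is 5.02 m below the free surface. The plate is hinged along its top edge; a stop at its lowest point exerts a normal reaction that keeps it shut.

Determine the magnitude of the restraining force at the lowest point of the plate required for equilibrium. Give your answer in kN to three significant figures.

P ≈ 329 kN

γ = ρg = 816 × 9.81 / 1000 = 8.00496 kN/m³.
The centroid lies 2.83/2 = 1.415 m below the top edge, so the centroid depth is h_c = 5.02 + 1.415 = 6.435 m.
A = 4.2 × 2.83 = 11.886 m².
Resultant F = γ·h_c·A = 8.00496 × 6.435 × 11.886 = 612.271 kN.
I_c = b·h³/12 = 4.2 × 2.83³/12 = 7.93282 m⁴.
Centre of pressure: y_p = y_c + I_c/(y_c·A) = 6.435 + 7.93282/(6.435 × 11.886) = 6.435 + 0.103715 = 6.53871 m along the plane.
The resultant acts 1.415 + 0.103715 = 1.51872 m (along the plate) below the hinge at the top edge, so the moment about the hinge is M = F × 1.51872 = 612.271 × 1.51872 = 929.868 kN·m.
A normal force at the bottom, 2.83 m from the hinge, must supply this moment: P = 929.868/2.83 = 328.575 kN.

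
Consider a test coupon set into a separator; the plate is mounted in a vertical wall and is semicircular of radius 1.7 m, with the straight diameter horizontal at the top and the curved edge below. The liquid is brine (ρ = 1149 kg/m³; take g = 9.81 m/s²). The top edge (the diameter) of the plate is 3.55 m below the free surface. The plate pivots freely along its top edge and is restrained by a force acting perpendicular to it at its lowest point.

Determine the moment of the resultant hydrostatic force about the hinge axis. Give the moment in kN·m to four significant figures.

γ = ρg = 1149 × 9.81 / 1000 = 11.27169 kN/m³.
The centroid of a semicircle lies 4r/(3π) = 0.721502 m from the diameter, here below the top edge, so the centroid depth is h_c = 3.55 + 0.721502 = 4.2715 m.
A = πr²/2 = π × 1.7²/2 = 4.5396 m².
Resultant F = γ·h_c·A = 11.27169 × 4.2715 × 4.5396 = 218.568 kN.
I_c = (π/8 − 8/(9π))·r⁴ = 0.109757 × 1.7⁴ = 0.916701 m⁴.
Centre of pressure: y_p = y_c + I_c/(y_c·A) = 4.2715 + 0.916701/(4.2715 × 4.5396) = 4.2715 + 0.0472748 = 4.31877 m along the plane.
The resultant acts 0.721502 + 0.0472748 = 0.768777 m (along the plate) below the hinge at the top edge, so the moment about the hinge is M = F × 0.768777 = 218.568 × 0.768777 = 168.03 kN·m.

M ≈ 168.0 kN·m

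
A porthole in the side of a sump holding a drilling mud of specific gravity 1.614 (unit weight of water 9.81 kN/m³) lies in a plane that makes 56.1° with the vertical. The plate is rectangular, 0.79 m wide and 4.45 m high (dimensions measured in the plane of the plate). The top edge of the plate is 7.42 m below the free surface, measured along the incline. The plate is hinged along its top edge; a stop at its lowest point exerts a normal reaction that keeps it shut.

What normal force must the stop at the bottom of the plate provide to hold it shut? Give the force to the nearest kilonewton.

P ≈ 161 kN

γ = 1.614 × 9.81 = 15.83334 kN/m³.
The plate makes 56.1° with the vertical, i.e. θ = 90° − 56.1° = 33.9° to the horizontal. Measuring y along the incline from the free-surface line, vertical depth h = y·sinθ with sinθ = 0.557745.
The centroid lies 4.45/2 = 2.225 m below the top edge, so y_c = 7.42 + 2.225 = 9.645 m and h_c = 9.645 × 0.557745 = 5.37945 m.
A = 0.79 × 4.45 = 3.5155 m².
Resultant F = γ·h_c·A = 15.83334 × 5.37945 × 3.5155 = 299.432 kN.
I_c = b·h³/12 = 0.79 × 4.45³/12 = 5.80131 m⁴.
Centre of pressure: y_p = y_c + I_c/(y_c·A) = 9.645 + 5.80131/(9.645 × 3.5155) = 9.645 + 0.171095 = 9.81609 m along the plane.
The resultant acts 2.225 + 0.171095 = 2.39609 m (along the plate) below the hinge at the top edge, so the moment about the hinge is M = F × 2.39609 = 299.432 × 2.39609 = 717.466 kN·m.
A normal force at the bottom, 4.45 m from the hinge, must supply this moment: P = 717.466/4.45 = 161.228 kN.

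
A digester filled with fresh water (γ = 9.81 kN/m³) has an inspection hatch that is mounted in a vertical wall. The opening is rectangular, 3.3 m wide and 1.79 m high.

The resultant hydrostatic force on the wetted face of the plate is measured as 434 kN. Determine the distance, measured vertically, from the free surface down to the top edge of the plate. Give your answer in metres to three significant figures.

γ = 9.81 kN/m³.
A = 3.3 × 1.79 = 5.907 m².
From F = γ·h_c·A, the centroid depth is h_c = 434/(9.81 × 5.907) = 7.48952 m.
The centroid lies 1.79/2 = 0.895 m below the top edge, so the top edge sits at h_top = 7.48952 − 0.895 = 6.59452 m below the surface.

d_top ≈ 6.59 m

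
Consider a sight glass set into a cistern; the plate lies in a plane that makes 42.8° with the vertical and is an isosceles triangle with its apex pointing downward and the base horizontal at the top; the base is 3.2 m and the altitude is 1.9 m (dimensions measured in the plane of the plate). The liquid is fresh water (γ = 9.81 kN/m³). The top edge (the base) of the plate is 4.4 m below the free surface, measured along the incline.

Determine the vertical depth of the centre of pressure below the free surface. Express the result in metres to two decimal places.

γ = 9.81 kN/m³.
The plate makes 42.8° with the vertical, i.e. θ = 90° − 42.8° = 47.2° to the horizontal. Measuring y along the incline from the free-surface line, vertical depth h = y·sinθ with sinθ = 0.733730.
With the apex down, the centroid sits h/3 = 1.9/3 = 0.633333 m below the base (the top edge), so y_c = 4.4 + 0.633333 = 5.03333 m and h_c = 5.03333 × 0.733730 = 3.69311 m.
A = ½ × 3.2 × 1.9 = 3.04 m².
Resultant F = γ·h_c·A = 9.81 × 3.69311 × 3.04 = 110.137 kN.
I_c = b·h³/36 = 3.2 × 1.9³/36 = 0.609689 m⁴.
Centre of pressure: y_p = y_c + I_c/(y_c·A) = 5.03333 + 0.609689/(5.03333 × 3.04) = 5.03333 + 0.0398455 = 5.07318 m along the plane.
Vertically, h_p = y_p·sinθ = 5.07318 × 0.733730 = 3.72234 m.

h_p = 3.72 m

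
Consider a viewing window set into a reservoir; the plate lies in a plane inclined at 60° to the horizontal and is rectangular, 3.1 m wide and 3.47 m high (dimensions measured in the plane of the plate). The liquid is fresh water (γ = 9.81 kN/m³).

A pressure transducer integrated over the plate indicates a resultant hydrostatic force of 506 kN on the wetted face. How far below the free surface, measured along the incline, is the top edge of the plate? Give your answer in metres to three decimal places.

y_top ≈ 3.802 m

γ = 9.81 kN/m³.
A = 3.1 × 3.47 = 10.757 m².
From F = γ·h_c·A, the centroid depth is h_c = 506/(9.81 × 10.757) = 4.79502 m.
Let θ = 60° be the plate's angle to the horizontal; measure y along the incline from where the plane meets the free surface. Vertical depth h = y·sinθ with sinθ = 0.866025.
Along the incline, y_c = h_c/sinθ = 4.79502/0.866025 = 5.53681 m.
The centroid lies 3.47/2 = 1.735 m below the top edge, so the top edge sits at y_top = 5.53681 − 1.735 = 3.80181 m along the incline.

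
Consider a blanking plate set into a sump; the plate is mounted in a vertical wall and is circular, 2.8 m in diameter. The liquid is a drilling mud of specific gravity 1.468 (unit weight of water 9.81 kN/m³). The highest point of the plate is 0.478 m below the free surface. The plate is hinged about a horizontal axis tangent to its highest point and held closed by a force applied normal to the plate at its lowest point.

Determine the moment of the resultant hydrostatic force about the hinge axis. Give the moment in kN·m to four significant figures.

M ≈ 276.6 kN·m

γ = 1.468 × 9.81 = 14.40108 kN/m³.
The centroid is at the centre, 1.4 m below the top of the plate, so the centroid depth is h_c = 0.478 + 1.4 = 1.878 m.
A = π(1.4)² = 6.15752 m².
Resultant F = γ·h_c·A = 14.40108 × 1.878 × 6.15752 = 166.532 kN.
I_c = πr⁴/4 = π × 1.4⁴/4 = 3.01719 m⁴.
Centre of pressure: y_p = y_c + I_c/(y_c·A) = 1.878 + 3.01719/(1.878 × 6.15752) = 1.878 + 0.260916 = 2.13892 m along the plane.
The resultant acts 1.4 + 0.260916 = 1.66092 m (along the plate) below the hinge at the top edge, so the moment about the hinge is M = F × 1.66092 = 166.532 × 1.66092 = 276.596 kN·m.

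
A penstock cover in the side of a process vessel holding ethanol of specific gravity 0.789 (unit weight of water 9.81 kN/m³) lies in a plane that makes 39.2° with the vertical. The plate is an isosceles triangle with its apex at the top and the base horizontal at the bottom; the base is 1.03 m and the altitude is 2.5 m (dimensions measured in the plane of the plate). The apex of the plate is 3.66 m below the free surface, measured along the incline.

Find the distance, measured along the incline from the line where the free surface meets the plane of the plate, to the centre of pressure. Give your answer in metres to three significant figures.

y_p = 5.39 m

γ = 0.789 × 9.81 = 7.74009 kN/m³.
The plate makes 39.2° with the vertical, i.e. θ = 90° − 39.2° = 50.8° to the horizontal. Measuring y along the incline from the free-surface line, vertical depth h = y·sinθ with sinθ = 0.774944.
With the apex up, the centroid sits 2h/3 = 2 × 2.5/3 = 1.66667 m below the apex, so y_c = 3.66 + 1.66667 = 5.32667 m and h_c = 5.32667 × 0.774944 = 4.12787 m.
A = ½ × 1.03 × 2.5 = 1.2875 m².
Resultant F = γ·h_c·A = 7.74009 × 4.12787 × 1.2875 = 41.1357 kN.
I_c = b·h³/36 = 1.03 × 2.5³/36 = 0.447049 m⁴.
Centre of pressure: y_p = y_c + I_c/(y_c·A) = 5.32667 + 0.447049/(5.32667 × 1.2875) = 5.32667 + 0.0651857 = 5.39186 m along the plane.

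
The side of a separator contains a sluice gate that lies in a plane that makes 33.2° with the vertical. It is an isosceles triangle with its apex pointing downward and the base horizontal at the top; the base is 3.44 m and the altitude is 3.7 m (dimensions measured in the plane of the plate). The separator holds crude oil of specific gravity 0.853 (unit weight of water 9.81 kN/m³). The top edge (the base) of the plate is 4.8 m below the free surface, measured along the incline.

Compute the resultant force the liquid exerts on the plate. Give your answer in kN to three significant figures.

F ≈ 269 kN

γ = 0.853 × 9.81 = 8.36793 kN/m³.
The plate makes 33.2° with the vertical, i.e. θ = 90° − 33.2° = 56.8° to the horizontal. Measuring y along the incline from the free-surface line, vertical depth h = y·sinθ with sinθ = 0.836764.
With the apex down, the centroid sits h/3 = 3.7/3 = 1.23333 m below the base (the top edge), so y_c = 4.8 + 1.23333 = 6.03333 m and h_c = 6.03333 × 0.836764 = 5.04847 m.
A = ½ × 3.44 × 3.7 = 6.364 m².
Resultant F = γ·h_c·A = 8.36793 × 5.04847 × 6.364 = 268.849 kN.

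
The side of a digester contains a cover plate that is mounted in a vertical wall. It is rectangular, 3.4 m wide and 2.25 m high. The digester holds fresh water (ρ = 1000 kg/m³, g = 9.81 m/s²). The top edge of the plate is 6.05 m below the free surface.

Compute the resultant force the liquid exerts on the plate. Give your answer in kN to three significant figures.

F ≈ 538 kN

γ = ρg = 1000 × 9.81 = 9810 N/m³ = 9.81 kN/m³.
The centroid lies 2.25/2 = 1.125 m below the top edge, so the centroid depth is h_c = 6.05 + 1.125 = 7.175 m.
A = 3.4 × 2.25 = 7.65 m².
Resultant F = γ·h_c·A = 9.81 × 7.175 × 7.65 = 538.459 kN.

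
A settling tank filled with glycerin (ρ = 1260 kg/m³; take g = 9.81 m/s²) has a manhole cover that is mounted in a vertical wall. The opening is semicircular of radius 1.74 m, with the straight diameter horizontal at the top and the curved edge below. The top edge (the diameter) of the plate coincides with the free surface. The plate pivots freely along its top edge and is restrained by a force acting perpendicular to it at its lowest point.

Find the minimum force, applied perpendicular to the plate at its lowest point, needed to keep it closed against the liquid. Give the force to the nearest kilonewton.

P ≈ 26 kN

γ = ρg = 1260 × 9.81 / 1000 = 12.3606 kN/m³.
The centroid of a semicircle lies 4r/(3π) = 0.738479 m from the diameter, here below the top edge, so the centroid depth is h_c = 0.738479 m.
A = πr²/2 = π × 1.74²/2 = 4.75574 m².
Resultant F = γ·h_c·A = 12.3606 × 0.738479 × 4.75574 = 43.4106 kN.
I_c = (π/8 − 8/(9π))·r⁴ = 0.109757 × 1.74⁴ = 1.00607 m⁴.
Centre of pressure: y_p = y_c + I_c/(y_c·A) = 0.738479 + 1.00607/(0.738479 × 4.75574) = 0.738479 + 0.286465 = 1.02494 m along the plane.
The resultant acts 0.738479 + 0.286465 = 1.02494 m (along the plate) below the hinge at the top edge, so the moment about the hinge is M = F × 1.02494 = 43.4106 × 1.02494 = 44.4933 kN·m.
A normal force at the bottom, 1.74 m from the hinge, must supply this moment: P = 44.4933/1.74 = 25.5709 kN.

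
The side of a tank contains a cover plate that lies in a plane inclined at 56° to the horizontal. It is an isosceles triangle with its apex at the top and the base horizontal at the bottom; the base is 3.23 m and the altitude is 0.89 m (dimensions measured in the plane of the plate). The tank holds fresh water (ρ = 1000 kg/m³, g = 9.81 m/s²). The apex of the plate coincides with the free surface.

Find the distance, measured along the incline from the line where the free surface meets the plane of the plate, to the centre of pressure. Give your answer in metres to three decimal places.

y_p = 0.668 m

γ = ρg = 1000 × 9.81 = 9810 N/m³ = 9.81 kN/m³.
Let θ = 56° be the plate's angle to the horizontal; measure y along the incline from where the plane meets the free surface. Vertical depth h = y·sinθ with sinθ = 0.829038.
With the apex up, the centroid sits 2h/3 = 2 × 0.89/3 = 0.593333 m below the apex, so y_c = 0.593333 m and h_c = 0.593333 × 0.829038 = 0.491896 m.
A = ½ × 3.23 × 0.89 = 1.43735 m².
Resultant F = γ·h_c·A = 9.81 × 0.491896 × 1.43735 = 6.93593 kN.
I_c = b·h³/36 = 3.23 × 0.89³/36 = 0.0632514 m⁴.
Centre of pressure: y_p = y_c + I_c/(y_c·A) = 0.593333 + 0.0632514/(0.593333 × 1.43735) = 0.593333 + 0.0741667 = 0.6675 m along the plane.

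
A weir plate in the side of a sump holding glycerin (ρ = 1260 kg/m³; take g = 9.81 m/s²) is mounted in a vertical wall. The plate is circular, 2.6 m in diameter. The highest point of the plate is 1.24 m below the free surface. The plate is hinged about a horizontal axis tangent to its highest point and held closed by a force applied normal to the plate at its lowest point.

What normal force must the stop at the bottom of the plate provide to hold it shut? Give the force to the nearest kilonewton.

P ≈ 94 kN

γ = ρg = 1260 × 9.81 / 1000 = 12.3606 kN/m³.
The centroid is at the centre, 1.3 m below the top of the plate, so the centroid depth is h_c = 1.24 + 1.3 = 2.54 m.
A = π(1.3)² = 5.30929 m².
Resultant F = γ·h_c·A = 12.3606 × 2.54 × 5.30929 = 166.69 kN.
I_c = πr⁴/4 = π × 1.3⁴/4 = 2.24318 m⁴.
Centre of pressure: y_p = y_c + I_c/(y_c·A) = 2.54 + 2.24318/(2.54 × 5.30929) = 2.54 + 0.166339 = 2.70634 m along the plane.
The resultant acts 1.3 + 0.166339 = 1.46634 m (along the plate) below the hinge at the top edge, so the moment about the hinge is M = F × 1.46634 = 166.69 × 1.46634 = 244.424 kN·m.
A normal force at the bottom, 2.6 m from the hinge, must supply this moment: P = 244.424/2.6 = 94.0092 kN.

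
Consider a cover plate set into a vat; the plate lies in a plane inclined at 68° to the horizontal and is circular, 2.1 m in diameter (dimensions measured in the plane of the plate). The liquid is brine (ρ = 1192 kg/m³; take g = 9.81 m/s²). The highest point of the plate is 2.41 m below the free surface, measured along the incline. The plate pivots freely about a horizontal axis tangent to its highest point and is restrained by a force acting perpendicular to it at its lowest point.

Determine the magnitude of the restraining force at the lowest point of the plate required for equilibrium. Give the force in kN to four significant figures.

γ = ρg = 1192 × 9.81 / 1000 = 11.69352 kN/m³.
Let θ = 68° be the plate's angle to the horizontal; measure y along the incline from where the plane meets the free surface. Vertical depth h = y·sinθ with sinθ = 0.927184.
The centroid is at the centre, 1.05 m below the top of the plate, so y_c = 2.41 + 1.05 = 3.46 m and h_c = 3.46 × 0.927184 = 3.20806 m.
A = π(1.05)² = 3.46361 m².
Resultant F = γ·h_c·A = 11.69352 × 3.20806 × 3.46361 = 129.932 kN.
I_c = πr⁴/4 = π × 1.05⁴/4 = 0.954656 m⁴.
Centre of pressure: y_p = y_c + I_c/(y_c·A) = 3.46 + 0.954656/(3.46 × 3.46361) = 3.46 + 0.0796603 = 3.53966 m along the plane.
The resultant acts 1.05 + 0.0796603 = 1.12966 m (along the plate) below the hinge at the top edge, so the moment about the hinge is M = F × 1.12966 = 129.932 × 1.12966 = 146.779 kN·m.
A normal force at the bottom, 2.1 m from the hinge, must supply this moment: P = 146.779/2.1 = 69.8948 kN.

P ≈ 69.89 kN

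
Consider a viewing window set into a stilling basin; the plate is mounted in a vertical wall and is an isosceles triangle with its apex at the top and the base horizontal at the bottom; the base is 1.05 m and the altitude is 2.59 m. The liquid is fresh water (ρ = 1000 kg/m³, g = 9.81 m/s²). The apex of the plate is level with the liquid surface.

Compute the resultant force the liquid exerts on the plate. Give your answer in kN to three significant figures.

F ≈ 23.0 kN

γ = ρg = 1000 × 9.81 = 9810 N/m³ = 9.81 kN/m³.
With the apex up, the centroid sits 2h/3 = 2 × 2.59/3 = 1.72667 m below the apex, so the centroid depth is h_c = 1.72667 m.
A = ½ × 1.05 × 2.59 = 1.35975 m².
Resultant F = γ·h_c·A = 9.81 × 1.72667 × 1.35975 = 23.0323 kN.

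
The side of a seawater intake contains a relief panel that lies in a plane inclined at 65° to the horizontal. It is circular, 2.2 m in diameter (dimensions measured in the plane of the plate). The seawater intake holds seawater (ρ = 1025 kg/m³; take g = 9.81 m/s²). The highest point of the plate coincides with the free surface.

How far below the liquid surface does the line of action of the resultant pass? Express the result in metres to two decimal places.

γ = ρg = 1025 × 9.81 / 1000 = 10.05525 kN/m³.
Let θ = 65° be the plate's angle to the horizontal; measure y along the incline from where the plane meets the free surface. Vertical depth h = y·sinθ with sinθ = 0.906308.
The centroid is at the centre, 1.1 m below the top of the plate, so y_c = 1.1 m and h_c = 1.1 × 0.906308 = 0.996939 m.
A = π(1.1)² = 3.80133 m².
Resultant F = γ·h_c·A = 10.05525 × 0.996939 × 3.80133 = 38.1063 kN.
I_c = πr⁴/4 = π × 1.1⁴/4 = 1.1499 m⁴.
Centre of pressure: y_p = y_c + I_c/(y_c·A) = 1.1 + 1.1499/(1.1 × 3.80133) = 1.1 + 0.274999 = 1.375 m along the plane.
Vertically, h_p = y_p·sinθ = 1.375 × 0.906308 = 1.24617 m.

h_p = 1.25 m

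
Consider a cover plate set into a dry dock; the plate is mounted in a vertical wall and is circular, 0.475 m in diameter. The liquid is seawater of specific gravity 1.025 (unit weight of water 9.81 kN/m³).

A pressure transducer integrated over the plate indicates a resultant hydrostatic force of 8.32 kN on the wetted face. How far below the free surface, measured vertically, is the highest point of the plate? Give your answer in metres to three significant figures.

γ = 1.025 × 9.81 = 10.05525 kN/m³.
A = π(0.2375)² = 0.177205 m².
From F = γ·h_c·A, the centroid depth is h_c = 8.32/(10.05525 × 0.177205) = 4.66933 m.
The centroid is at the centre, 0.2375 m below the top of the plate, so the highest point sits at h_top = 4.66933 − 0.2375 = 4.43183 m below the surface.

d_top ≈ 4.43 m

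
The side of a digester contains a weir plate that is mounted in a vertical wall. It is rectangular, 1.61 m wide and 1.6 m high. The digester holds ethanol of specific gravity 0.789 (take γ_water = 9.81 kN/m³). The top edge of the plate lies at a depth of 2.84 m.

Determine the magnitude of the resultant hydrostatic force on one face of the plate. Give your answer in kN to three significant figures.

γ = 0.789 × 9.81 = 7.74009 kN/m³.
The centroid lies 1.6/2 = 0.8 m below the top edge, so the centroid depth is h_c = 2.84 + 0.8 = 3.64 m.
A = 1.61 × 1.6 = 2.576 m².
Resultant F = γ·h_c·A = 7.74009 × 3.64 × 2.576 = 72.576 kN.

F ≈ 72.6 kN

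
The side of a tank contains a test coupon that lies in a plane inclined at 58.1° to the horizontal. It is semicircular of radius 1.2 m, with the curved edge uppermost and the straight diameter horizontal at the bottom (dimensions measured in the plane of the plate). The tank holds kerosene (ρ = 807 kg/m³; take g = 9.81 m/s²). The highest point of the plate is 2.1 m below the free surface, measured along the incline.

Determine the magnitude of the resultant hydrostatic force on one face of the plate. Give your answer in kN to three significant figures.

F ≈ 42.4 kN

γ = ρg = 807 × 9.81 / 1000 = 7.91667 kN/m³.
Let θ = 58.1° be the plate's angle to the horizontal; measure y along the incline from where the plane meets the free surface. Vertical depth h = y·sinθ with sinθ = 0.848972.
The centroid lies 4r/(3π) = 0.509296 m above the diameter, so r − 4r/(3π) = 1.2 − 0.509296 = 0.690704 m below the topmost point, so y_c = 2.1 + 0.690704 = 2.7907 m and h_c = 2.7907 × 0.848972 = 2.36923 m.
A = πr²/2 = π × 1.2²/2 = 2.26195 m².
Resultant F = γ·h_c·A = 7.91667 × 2.36923 × 2.26195 = 42.4261 kN.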